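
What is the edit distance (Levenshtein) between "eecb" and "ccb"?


Computing edit distance: "eecb" -> "ccb"
DP table:
           c    c    b
      0    1    2    3
  e   1    1    2    3
  e   2    2    2    3
  c   3    2    2    3
  b   4    3    3    2
Edit distance = dp[4][3] = 2

2


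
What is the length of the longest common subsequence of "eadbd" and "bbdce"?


LCS of "eadbd" and "bbdce"
DP table:
           b    b    d    c    e
      0    0    0    0    0    0
  e   0    0    0    0    0    1
  a   0    0    0    0    0    1
  d   0    0    0    1    1    1
  b   0    1    1    1    1    1
  d   0    1    1    2    2    2
LCS length = dp[5][5] = 2

2


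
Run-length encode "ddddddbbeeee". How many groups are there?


Input: ddddddbbeeee
Scanning for consecutive runs:
  Group 1: 'd' x 6 (positions 0-5)
  Group 2: 'b' x 2 (positions 6-7)
  Group 3: 'e' x 4 (positions 8-11)
Total groups: 3

3


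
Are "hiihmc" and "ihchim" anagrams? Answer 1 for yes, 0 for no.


Strings: "hiihmc", "ihchim"
Sorted first:  chhiim
Sorted second: chhiim
Sorted forms match => anagrams

1


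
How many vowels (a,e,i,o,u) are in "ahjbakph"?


Input: ahjbakph
Checking each character:
  'a' at position 0: vowel (running total: 1)
  'h' at position 1: consonant
  'j' at position 2: consonant
  'b' at position 3: consonant
  'a' at position 4: vowel (running total: 2)
  'k' at position 5: consonant
  'p' at position 6: consonant
  'h' at position 7: consonant
Total vowels: 2

2


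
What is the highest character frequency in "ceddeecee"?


Input: ceddeecee
Character counts:
  'c': 2
  'd': 2
  'e': 5
Maximum frequency: 5

5


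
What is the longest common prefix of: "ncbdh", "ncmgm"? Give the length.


Words: ncbdh, ncmgm
  Position 0: all 'n' => match
  Position 1: all 'c' => match
  Position 2: ('b', 'm') => mismatch, stop
LCP = "nc" (length 2)

2


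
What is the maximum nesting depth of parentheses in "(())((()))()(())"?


Input: "(())((()))()(())"
Tracking depth:
  Position 0 '(': depth becomes 1
  Position 1 '(': depth becomes 2
  Position 2 ')': depth becomes 1
  Position 3 ')': depth becomes 0
  Position 4 '(': depth becomes 1
  Position 5 '(': depth becomes 2
  Position 6 '(': depth becomes 3
  Position 7 ')': depth becomes 2
  Position 8 ')': depth becomes 1
  Position 9 ')': depth becomes 0
  Position 10 '(': depth becomes 1
  Position 11 ')': depth becomes 0
  Position 12 '(': depth becomes 1
  Position 13 '(': depth becomes 2
  Position 14 ')': depth becomes 1
  Position 15 ')': depth becomes 0
Maximum depth reached: 3

3


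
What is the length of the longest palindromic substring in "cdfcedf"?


Input: "cdfcedf"
Checking substrings for palindromes:
  No multi-char palindromic substrings found
Longest palindromic substring: "c" with length 1

1


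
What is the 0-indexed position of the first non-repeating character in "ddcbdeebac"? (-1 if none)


Input: ddcbdeebac
Character frequencies:
  'a': 1
  'b': 2
  'c': 2
  'd': 3
  'e': 2
Scanning left to right for freq == 1:
  Position 0 ('d'): freq=3, skip
  Position 1 ('d'): freq=3, skip
  Position 2 ('c'): freq=2, skip
  Position 3 ('b'): freq=2, skip
  Position 4 ('d'): freq=3, skip
  Position 5 ('e'): freq=2, skip
  Position 6 ('e'): freq=2, skip
  Position 7 ('b'): freq=2, skip
  Position 8 ('a'): unique! => answer = 8

8


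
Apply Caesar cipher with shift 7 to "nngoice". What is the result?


Caesar cipher: shift "nngoice" by 7
  'n' (pos 13) + 7 = pos 20 = 'u'
  'n' (pos 13) + 7 = pos 20 = 'u'
  'g' (pos 6) + 7 = pos 13 = 'n'
  'o' (pos 14) + 7 = pos 21 = 'v'
  'i' (pos 8) + 7 = pos 15 = 'p'
  'c' (pos 2) + 7 = pos 9 = 'j'
  'e' (pos 4) + 7 = pos 11 = 'l'
Result: uunvpjl

uunvpjl


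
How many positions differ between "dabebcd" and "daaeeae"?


Comparing "dabebcd" and "daaeeae" position by position:
  Position 0: 'd' vs 'd' => same
  Position 1: 'a' vs 'a' => same
  Position 2: 'b' vs 'a' => DIFFER
  Position 3: 'e' vs 'e' => same
  Position 4: 'b' vs 'e' => DIFFER
  Position 5: 'c' vs 'a' => DIFFER
  Position 6: 'd' vs 'e' => DIFFER
Positions that differ: 4

4


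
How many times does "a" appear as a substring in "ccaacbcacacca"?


Searching for "a" in "ccaacbcacacca"
Scanning each position:
  Position 0: "c" => no
  Position 1: "c" => no
  Position 2: "a" => MATCH
  Position 3: "a" => MATCH
  Position 4: "c" => no
  Position 5: "b" => no
  Position 6: "c" => no
  Position 7: "a" => MATCH
  Position 8: "c" => no
  Position 9: "a" => MATCH
  Position 10: "c" => no
  Position 11: "c" => no
  Position 12: "a" => MATCH
Total occurrences: 5

5


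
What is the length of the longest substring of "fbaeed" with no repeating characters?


Input: "fbaeed"
Sliding window (track last position of each char):
  Position 0 ('f'): window [0,0] length 1 -- new best
  Position 1 ('b'): window [0,1] length 2 -- new best
  Position 2 ('a'): window [0,2] length 3 -- new best
  Position 3 ('e'): window [0,3] length 4 -- new best
  Position 4 ('e'): repeat (last at 3), move window start to 4
  Position 4 ('e'): window [4,4] length 1
  Position 5 ('d'): window [4,5] length 2
Longest substring with no repeats: "fbae" with length 4

4


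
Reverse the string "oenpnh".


Input: oenpnh
Reading characters right to left:
  Position 5: 'h'
  Position 4: 'n'
  Position 3: 'p'
  Position 2: 'n'
  Position 1: 'e'
  Position 0: 'o'
Reversed: hnpneo

hnpneo


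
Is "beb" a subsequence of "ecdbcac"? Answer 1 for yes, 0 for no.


Check if "beb" is a subsequence of "ecdbcac"
Greedy scan:
  Position 0 ('e'): no match needed
  Position 1 ('c'): no match needed
  Position 2 ('d'): no match needed
  Position 3 ('b'): matches sub[0] = 'b'
  Position 4 ('c'): no match needed
  Position 5 ('a'): no match needed
  Position 6 ('c'): no match needed
Only matched 1/3 characters => not a subsequence

0


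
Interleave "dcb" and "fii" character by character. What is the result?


Interleaving "dcb" and "fii":
  Position 0: 'd' from first, 'f' from second => "df"
  Position 1: 'c' from first, 'i' from second => "ci"
  Position 2: 'b' from first, 'i' from second => "bi"
Result: dfcibi

dfcibi


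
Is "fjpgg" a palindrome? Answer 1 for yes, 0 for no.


Input: fjpgg
Reversed: ggpjf
  Compare pos 0 ('f') with pos 4 ('g'): MISMATCH
  Compare pos 1 ('j') with pos 3 ('g'): MISMATCH
Result: not a palindrome

0


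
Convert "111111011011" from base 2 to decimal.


Input: "111111011011" in base 2
Positional expansion:
  Digit '1' (value 1) x 2^11 = 2048
  Digit '1' (value 1) x 2^10 = 1024
  Digit '1' (value 1) x 2^9 = 512
  Digit '1' (value 1) x 2^8 = 256
  Digit '1' (value 1) x 2^7 = 128
  Digit '1' (value 1) x 2^6 = 64
  Digit '0' (value 0) x 2^5 = 0
  Digit '1' (value 1) x 2^4 = 16
  Digit '1' (value 1) x 2^3 = 8
  Digit '0' (value 0) x 2^2 = 0
  Digit '1' (value 1) x 2^1 = 2
  Digit '1' (value 1) x 2^0 = 1
Sum = 4059

4059


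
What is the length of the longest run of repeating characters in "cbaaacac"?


Input: "cbaaacac"
Scanning for longest run:
  Position 1 ('b'): new char, reset run to 1
  Position 2 ('a'): new char, reset run to 1
  Position 3 ('a'): continues run of 'a', length=2
  Position 4 ('a'): continues run of 'a', length=3
  Position 5 ('c'): new char, reset run to 1
  Position 6 ('a'): new char, reset run to 1
  Position 7 ('c'): new char, reset run to 1
Longest run: 'a' with length 3

3


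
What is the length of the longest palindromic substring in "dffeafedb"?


Input: "dffeafedb"
Checking substrings for palindromes:
  [1:3] "ff" (len 2) => palindrome
Longest palindromic substring: "ff" with length 2

2


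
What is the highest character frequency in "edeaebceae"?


Input: edeaebceae
Character counts:
  'a': 2
  'b': 1
  'c': 1
  'd': 1
  'e': 5
Maximum frequency: 5

5


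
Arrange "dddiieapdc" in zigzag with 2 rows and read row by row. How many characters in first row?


Zigzag "dddiieapdc" into 2 rows:
Placing characters:
  'd' => row 0
  'd' => row 1
  'd' => row 0
  'i' => row 1
  'i' => row 0
  'e' => row 1
  'a' => row 0
  'p' => row 1
  'd' => row 0
  'c' => row 1
Rows:
  Row 0: "ddiad"
  Row 1: "diepc"
First row length: 5

5


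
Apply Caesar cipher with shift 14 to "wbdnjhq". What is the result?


Caesar cipher: shift "wbdnjhq" by 14
  'w' (pos 22) + 14 = pos 10 = 'k'
  'b' (pos 1) + 14 = pos 15 = 'p'
  'd' (pos 3) + 14 = pos 17 = 'r'
  'n' (pos 13) + 14 = pos 1 = 'b'
  'j' (pos 9) + 14 = pos 23 = 'x'
  'h' (pos 7) + 14 = pos 21 = 'v'
  'q' (pos 16) + 14 = pos 4 = 'e'
Result: kprbxve

kprbxve


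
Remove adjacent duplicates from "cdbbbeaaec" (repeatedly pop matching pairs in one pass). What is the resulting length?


Input: cdbbbeaaec
Stack-based adjacent duplicate removal:
  Read 'c': push. Stack: c
  Read 'd': push. Stack: cd
  Read 'b': push. Stack: cdb
  Read 'b': matches stack top 'b' => pop. Stack: cd
  Read 'b': push. Stack: cdb
  Read 'e': push. Stack: cdbe
  Read 'a': push. Stack: cdbea
  Read 'a': matches stack top 'a' => pop. Stack: cdbe
  Read 'e': matches stack top 'e' => pop. Stack: cdb
  Read 'c': push. Stack: cdbc
Final stack: "cdbc" (length 4)

4


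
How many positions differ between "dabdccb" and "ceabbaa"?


Comparing "dabdccb" and "ceabbaa" position by position:
  Position 0: 'd' vs 'c' => DIFFER
  Position 1: 'a' vs 'e' => DIFFER
  Position 2: 'b' vs 'a' => DIFFER
  Position 3: 'd' vs 'b' => DIFFER
  Position 4: 'c' vs 'b' => DIFFER
  Position 5: 'c' vs 'a' => DIFFER
  Position 6: 'b' vs 'a' => DIFFER
Positions that differ: 7

7


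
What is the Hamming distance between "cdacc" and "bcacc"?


Comparing "cdacc" and "bcacc" position by position:
  Position 0: 'c' vs 'b' => differ
  Position 1: 'd' vs 'c' => differ
  Position 2: 'a' vs 'a' => same
  Position 3: 'c' vs 'c' => same
  Position 4: 'c' vs 'c' => same
Total differences (Hamming distance): 2

2


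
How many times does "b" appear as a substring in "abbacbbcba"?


Searching for "b" in "abbacbbcba"
Scanning each position:
  Position 0: "a" => no
  Position 1: "b" => MATCH
  Position 2: "b" => MATCH
  Position 3: "a" => no
  Position 4: "c" => no
  Position 5: "b" => MATCH
  Position 6: "b" => MATCH
  Position 7: "c" => no
  Position 8: "b" => MATCH
  Position 9: "a" => no
Total occurrences: 5

5


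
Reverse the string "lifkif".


Input: lifkif
Reading characters right to left:
  Position 5: 'f'
  Position 4: 'i'
  Position 3: 'k'
  Position 2: 'f'
  Position 1: 'i'
  Position 0: 'l'
Reversed: fikfil

fikfil


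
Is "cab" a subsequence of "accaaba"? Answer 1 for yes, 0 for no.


Check if "cab" is a subsequence of "accaaba"
Greedy scan:
  Position 0 ('a'): no match needed
  Position 1 ('c'): matches sub[0] = 'c'
  Position 2 ('c'): no match needed
  Position 3 ('a'): matches sub[1] = 'a'
  Position 4 ('a'): no match needed
  Position 5 ('b'): matches sub[2] = 'b'
  Position 6 ('a'): no match needed
All 3 characters matched => is a subsequence

1


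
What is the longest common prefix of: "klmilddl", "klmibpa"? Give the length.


Words: klmilddl, klmibpa
  Position 0: all 'k' => match
  Position 1: all 'l' => match
  Position 2: all 'm' => match
  Position 3: all 'i' => match
  Position 4: ('l', 'b') => mismatch, stop
LCP = "klmi" (length 4)

4


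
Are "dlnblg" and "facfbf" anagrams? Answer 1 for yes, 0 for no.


Strings: "dlnblg", "facfbf"
Sorted first:  bdglln
Sorted second: abcfff
Differ at position 0: 'b' vs 'a' => not anagrams

0


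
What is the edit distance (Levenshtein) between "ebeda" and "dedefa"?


Computing edit distance: "ebeda" -> "dedefa"
DP table:
           d    e    d    e    f    a
      0    1    2    3    4    5    6
  e   1    1    1    2    3    4    5
  b   2    2    2    2    3    4    5
  e   3    3    2    3    2    3    4
  d   4    3    3    2    3    3    4
  a   5    4    4    3    3    4    3
Edit distance = dp[5][6] = 3

3


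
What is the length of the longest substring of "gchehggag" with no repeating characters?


Input: "gchehggag"
Sliding window (track last position of each char):
  Position 0 ('g'): window [0,0] length 1 -- new best
  Position 1 ('c'): window [0,1] length 2 -- new best
  Position 2 ('h'): window [0,2] length 3 -- new best
  Position 3 ('e'): window [0,3] length 4 -- new best
  Position 4 ('h'): repeat (last at 2), move window start to 3
  Position 4 ('h'): window [3,4] length 2
  Position 5 ('g'): window [3,5] length 3
  Position 6 ('g'): repeat (last at 5), move window start to 6
  Position 6 ('g'): window [6,6] length 1
  Position 7 ('a'): window [6,7] length 2
  Position 8 ('g'): repeat (last at 6), move window start to 7
  Position 8 ('g'): window [7,8] length 2
Longest substring with no repeats: "gche" with length 4

4


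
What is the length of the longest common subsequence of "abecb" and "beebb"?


LCS of "abecb" and "beebb"
DP table:
           b    e    e    b    b
      0    0    0    0    0    0
  a   0    0    0    0    0    0
  b   0    1    1    1    1    1
  e   0    1    2    2    2    2
  c   0    1    2    2    2    2
  b   0    1    2    2    3    3
LCS length = dp[5][5] = 3

3


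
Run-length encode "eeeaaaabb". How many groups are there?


Input: eeeaaaabb
Scanning for consecutive runs:
  Group 1: 'e' x 3 (positions 0-2)
  Group 2: 'a' x 4 (positions 3-6)
  Group 3: 'b' x 2 (positions 7-8)
Total groups: 3

3


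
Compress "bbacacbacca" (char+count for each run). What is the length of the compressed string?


Input: bbacacbacca
Runs:
  'b' x 2 => "b2"
  'a' x 1 => "a1"
  'c' x 1 => "c1"
  'a' x 1 => "a1"
  'c' x 1 => "c1"
  'b' x 1 => "b1"
  'a' x 1 => "a1"
  'c' x 2 => "c2"
  'a' x 1 => "a1"
Compressed: "b2a1c1a1c1b1a1c2a1"
Compressed length: 18

18


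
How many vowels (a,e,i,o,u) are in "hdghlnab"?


Input: hdghlnab
Checking each character:
  'h' at position 0: consonant
  'd' at position 1: consonant
  'g' at position 2: consonant
  'h' at position 3: consonant
  'l' at position 4: consonant
  'n' at position 5: consonant
  'a' at position 6: vowel (running total: 1)
  'b' at position 7: consonant
Total vowels: 1

1


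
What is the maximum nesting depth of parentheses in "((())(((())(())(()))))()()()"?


Input: "((())(((())(())(()))))()()()"
Tracking depth:
  Position 0 '(': depth becomes 1
  Position 1 '(': depth becomes 2
  Position 2 '(': depth becomes 3
  Position 3 ')': depth becomes 2
  Position 4 ')': depth becomes 1
  Position 5 '(': depth becomes 2
  Position 6 '(': depth becomes 3
  Position 7 '(': depth becomes 4
  Position 8 '(': depth becomes 5
  Position 9 ')': depth becomes 4
  Position 10 ')': depth becomes 3
  Position 11 '(': depth becomes 4
  Position 12 '(': depth becomes 5
  Position 13 ')': depth becomes 4
  Position 14 ')': depth becomes 3
  Position 15 '(': depth becomes 4
  Position 16 '(': depth becomes 5
  Position 17 ')': depth becomes 4
  Position 18 ')': depth becomes 3
  Position 19 ')': depth becomes 2
  Position 20 ')': depth becomes 1
  Position 21 ')': depth becomes 0
  Position 22 '(': depth becomes 1
  Position 23 ')': depth becomes 0
  Position 24 '(': depth becomes 1
  Position 25 ')': depth becomes 0
  Position 26 '(': depth becomes 1
  Position 27 ')': depth becomes 0
Maximum depth reached: 5

5


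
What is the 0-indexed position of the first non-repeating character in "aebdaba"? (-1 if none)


Input: aebdaba
Character frequencies:
  'a': 3
  'b': 2
  'd': 1
  'e': 1
Scanning left to right for freq == 1:
  Position 0 ('a'): freq=3, skip
  Position 1 ('e'): unique! => answer = 1

1


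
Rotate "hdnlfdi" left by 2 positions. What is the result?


Input: "hdnlfdi", rotate left by 2
First 2 characters: "hd"
Remaining characters: "nlfdi"
Concatenate remaining + first: "nlfdi" + "hd" = "nlfdihd"

nlfdihd


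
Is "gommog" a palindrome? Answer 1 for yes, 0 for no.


Input: gommog
Reversed: gommog
  Compare pos 0 ('g') with pos 5 ('g'): match
  Compare pos 1 ('o') with pos 4 ('o'): match
  Compare pos 2 ('m') with pos 3 ('m'): match
Result: palindrome

1


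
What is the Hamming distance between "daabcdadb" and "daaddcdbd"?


Comparing "daabcdadb" and "daaddcdbd" position by position:
  Position 0: 'd' vs 'd' => same
  Position 1: 'a' vs 'a' => same
  Position 2: 'a' vs 'a' => same
  Position 3: 'b' vs 'd' => differ
  Position 4: 'c' vs 'd' => differ
  Position 5: 'd' vs 'c' => differ
  Position 6: 'a' vs 'd' => differ
  Position 7: 'd' vs 'b' => differ
  Position 8: 'b' vs 'd' => differ
Total differences (Hamming distance): 6

6


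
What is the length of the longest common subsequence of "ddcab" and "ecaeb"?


LCS of "ddcab" and "ecaeb"
DP table:
           e    c    a    e    b
      0    0    0    0    0    0
  d   0    0    0    0    0    0
  d   0    0    0    0    0    0
  c   0    0    1    1    1    1
  a   0    0    1    2    2    2
  b   0    0    1    2    2    3
LCS length = dp[5][5] = 3

3


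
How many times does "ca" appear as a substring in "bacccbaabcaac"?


Searching for "ca" in "bacccbaabcaac"
Scanning each position:
  Position 0: "ba" => no
  Position 1: "ac" => no
  Position 2: "cc" => no
  Position 3: "cc" => no
  Position 4: "cb" => no
  Position 5: "ba" => no
  Position 6: "aa" => no
  Position 7: "ab" => no
  Position 8: "bc" => no
  Position 9: "ca" => MATCH
  Position 10: "aa" => no
  Position 11: "ac" => no
Total occurrences: 1

1


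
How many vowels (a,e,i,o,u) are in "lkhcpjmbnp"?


Input: lkhcpjmbnp
Checking each character:
  'l' at position 0: consonant
  'k' at position 1: consonant
  'h' at position 2: consonant
  'c' at position 3: consonant
  'p' at position 4: consonant
  'j' at position 5: consonant
  'm' at position 6: consonant
  'b' at position 7: consonant
  'n' at position 8: consonant
  'p' at position 9: consonant
Total vowels: 0

0


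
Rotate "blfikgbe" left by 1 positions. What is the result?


Input: "blfikgbe", rotate left by 1
First 1 characters: "b"
Remaining characters: "lfikgbe"
Concatenate remaining + first: "lfikgbe" + "b" = "lfikgbeb"

lfikgbeb


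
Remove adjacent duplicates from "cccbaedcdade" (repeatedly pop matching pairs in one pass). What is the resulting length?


Input: cccbaedcdade
Stack-based adjacent duplicate removal:
  Read 'c': push. Stack: c
  Read 'c': matches stack top 'c' => pop. Stack: (empty)
  Read 'c': push. Stack: c
  Read 'b': push. Stack: cb
  Read 'a': push. Stack: cba
  Read 'e': push. Stack: cbae
  Read 'd': push. Stack: cbaed
  Read 'c': push. Stack: cbaedc
  Read 'd': push. Stack: cbaedcd
  Read 'a': push. Stack: cbaedcda
  Read 'd': push. Stack: cbaedcdad
  Read 'e': push. Stack: cbaedcdade
Final stack: "cbaedcdade" (length 10)

10


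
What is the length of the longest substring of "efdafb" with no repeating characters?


Input: "efdafb"
Sliding window (track last position of each char):
  Position 0 ('e'): window [0,0] length 1 -- new best
  Position 1 ('f'): window [0,1] length 2 -- new best
  Position 2 ('d'): window [0,2] length 3 -- new best
  Position 3 ('a'): window [0,3] length 4 -- new best
  Position 4 ('f'): repeat (last at 1), move window start to 2
  Position 4 ('f'): window [2,4] length 3
  Position 5 ('b'): window [2,5] length 4
Longest substring with no repeats: "efda" with length 4

4


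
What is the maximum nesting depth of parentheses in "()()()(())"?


Input: "()()()(())"
Tracking depth:
  Position 0 '(': depth becomes 1
  Position 1 ')': depth becomes 0
  Position 2 '(': depth becomes 1
  Position 3 ')': depth becomes 0
  Position 4 '(': depth becomes 1
  Position 5 ')': depth becomes 0
  Position 6 '(': depth becomes 1
  Position 7 '(': depth becomes 2
  Position 8 ')': depth becomes 1
  Position 9 ')': depth becomes 0
Maximum depth reached: 2

2


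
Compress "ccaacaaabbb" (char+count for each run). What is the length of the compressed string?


Input: ccaacaaabbb
Runs:
  'c' x 2 => "c2"
  'a' x 2 => "a2"
  'c' x 1 => "c1"
  'a' x 3 => "a3"
  'b' x 3 => "b3"
Compressed: "c2a2c1a3b3"
Compressed length: 10

10


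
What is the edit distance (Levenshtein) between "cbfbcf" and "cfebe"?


Computing edit distance: "cbfbcf" -> "cfebe"
DP table:
           c    f    e    b    e
      0    1    2    3    4    5
  c   1    0    1    2    3    4
  b   2    1    1    2    2    3
  f   3    2    1    2    3    3
  b   4    3    2    2    2    3
  c   5    4    3    3    3    3
  f   6    5    4    4    4    4
Edit distance = dp[6][5] = 4

4


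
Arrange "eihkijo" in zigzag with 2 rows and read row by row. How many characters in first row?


Zigzag "eihkijo" into 2 rows:
Placing characters:
  'e' => row 0
  'i' => row 1
  'h' => row 0
  'k' => row 1
  'i' => row 0
  'j' => row 1
  'o' => row 0
Rows:
  Row 0: "ehio"
  Row 1: "ikj"
First row length: 4

4


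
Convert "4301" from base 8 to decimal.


Input: "4301" in base 8
Positional expansion:
  Digit '4' (value 4) x 8^3 = 2048
  Digit '3' (value 3) x 8^2 = 192
  Digit '0' (value 0) x 8^1 = 0
  Digit '1' (value 1) x 8^0 = 1
Sum = 2241

2241


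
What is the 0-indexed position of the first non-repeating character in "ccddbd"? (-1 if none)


Input: ccddbd
Character frequencies:
  'b': 1
  'c': 2
  'd': 3
Scanning left to right for freq == 1:
  Position 0 ('c'): freq=2, skip
  Position 1 ('c'): freq=2, skip
  Position 2 ('d'): freq=3, skip
  Position 3 ('d'): freq=3, skip
  Position 4 ('b'): unique! => answer = 4

4


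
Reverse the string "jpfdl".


Input: jpfdl
Reading characters right to left:
  Position 4: 'l'
  Position 3: 'd'
  Position 2: 'f'
  Position 1: 'p'
  Position 0: 'j'
Reversed: ldfpj

ldfpj


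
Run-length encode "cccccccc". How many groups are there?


Input: cccccccc
Scanning for consecutive runs:
  Group 1: 'c' x 8 (positions 0-7)
Total groups: 1

1


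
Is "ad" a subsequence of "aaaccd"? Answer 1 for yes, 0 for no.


Check if "ad" is a subsequence of "aaaccd"
Greedy scan:
  Position 0 ('a'): matches sub[0] = 'a'
  Position 1 ('a'): no match needed
  Position 2 ('a'): no match needed
  Position 3 ('c'): no match needed
  Position 4 ('c'): no match needed
  Position 5 ('d'): matches sub[1] = 'd'
All 2 characters matched => is a subsequence

1


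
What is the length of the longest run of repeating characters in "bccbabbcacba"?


Input: "bccbabbcacba"
Scanning for longest run:
  Position 1 ('c'): new char, reset run to 1
  Position 2 ('c'): continues run of 'c', length=2
  Position 3 ('b'): new char, reset run to 1
  Position 4 ('a'): new char, reset run to 1
  Position 5 ('b'): new char, reset run to 1
  Position 6 ('b'): continues run of 'b', length=2
  Position 7 ('c'): new char, reset run to 1
  Position 8 ('a'): new char, reset run to 1
  Position 9 ('c'): new char, reset run to 1
  Position 10 ('b'): new char, reset run to 1
  Position 11 ('a'): new char, reset run to 1
Longest run: 'c' with length 2

2


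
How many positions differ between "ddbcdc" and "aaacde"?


Comparing "ddbcdc" and "aaacde" position by position:
  Position 0: 'd' vs 'a' => DIFFER
  Position 1: 'd' vs 'a' => DIFFER
  Position 2: 'b' vs 'a' => DIFFER
  Position 3: 'c' vs 'c' => same
  Position 4: 'd' vs 'd' => same
  Position 5: 'c' vs 'e' => DIFFER
Positions that differ: 4

4


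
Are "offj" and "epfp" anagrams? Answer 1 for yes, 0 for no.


Strings: "offj", "epfp"
Sorted first:  ffjo
Sorted second: efpp
Differ at position 0: 'f' vs 'e' => not anagrams

0


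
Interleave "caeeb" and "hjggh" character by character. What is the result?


Interleaving "caeeb" and "hjggh":
  Position 0: 'c' from first, 'h' from second => "ch"
  Position 1: 'a' from first, 'j' from second => "aj"
  Position 2: 'e' from first, 'g' from second => "eg"
  Position 3: 'e' from first, 'g' from second => "eg"
  Position 4: 'b' from first, 'h' from second => "bh"
Result: chajegegbh

chajegegbh


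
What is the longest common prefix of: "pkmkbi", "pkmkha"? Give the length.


Words: pkmkbi, pkmkha
  Position 0: all 'p' => match
  Position 1: all 'k' => match
  Position 2: all 'm' => match
  Position 3: all 'k' => match
  Position 4: ('b', 'h') => mismatch, stop
LCP = "pkmk" (length 4)

4


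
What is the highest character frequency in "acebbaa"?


Input: acebbaa
Character counts:
  'a': 3
  'b': 2
  'c': 1
  'e': 1
Maximum frequency: 3

3


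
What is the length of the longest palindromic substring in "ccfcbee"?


Input: "ccfcbee"
Checking substrings for palindromes:
  [1:4] "cfc" (len 3) => palindrome
  [0:2] "cc" (len 2) => palindrome
  [5:7] "ee" (len 2) => palindrome
Longest palindromic substring: "cfc" with length 3

3


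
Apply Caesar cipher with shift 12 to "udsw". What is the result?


Caesar cipher: shift "udsw" by 12
  'u' (pos 20) + 12 = pos 6 = 'g'
  'd' (pos 3) + 12 = pos 15 = 'p'
  's' (pos 18) + 12 = pos 4 = 'e'
  'w' (pos 22) + 12 = pos 8 = 'i'
Result: gpei

gpei


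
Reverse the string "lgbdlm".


Input: lgbdlm
Reading characters right to left:
  Position 5: 'm'
  Position 4: 'l'
  Position 3: 'd'
  Position 2: 'b'
  Position 1: 'g'
  Position 0: 'l'
Reversed: mldbgl

mldbgl


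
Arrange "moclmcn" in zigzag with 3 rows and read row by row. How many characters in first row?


Zigzag "moclmcn" into 3 rows:
Placing characters:
  'm' => row 0
  'o' => row 1
  'c' => row 2
  'l' => row 1
  'm' => row 0
  'c' => row 1
  'n' => row 2
Rows:
  Row 0: "mm"
  Row 1: "olc"
  Row 2: "cn"
First row length: 2

2


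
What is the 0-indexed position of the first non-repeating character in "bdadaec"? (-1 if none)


Input: bdadaec
Character frequencies:
  'a': 2
  'b': 1
  'c': 1
  'd': 2
  'e': 1
Scanning left to right for freq == 1:
  Position 0 ('b'): unique! => answer = 0

0


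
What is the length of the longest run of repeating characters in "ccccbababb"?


Input: "ccccbababb"
Scanning for longest run:
  Position 1 ('c'): continues run of 'c', length=2
  Position 2 ('c'): continues run of 'c', length=3
  Position 3 ('c'): continues run of 'c', length=4
  Position 4 ('b'): new char, reset run to 1
  Position 5 ('a'): new char, reset run to 1
  Position 6 ('b'): new char, reset run to 1
  Position 7 ('a'): new char, reset run to 1
  Position 8 ('b'): new char, reset run to 1
  Position 9 ('b'): continues run of 'b', length=2
Longest run: 'c' with length 4

4


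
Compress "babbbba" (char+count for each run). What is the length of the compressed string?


Input: babbbba
Runs:
  'b' x 1 => "b1"
  'a' x 1 => "a1"
  'b' x 4 => "b4"
  'a' x 1 => "a1"
Compressed: "b1a1b4a1"
Compressed length: 8

8


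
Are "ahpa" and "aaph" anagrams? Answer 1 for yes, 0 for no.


Strings: "ahpa", "aaph"
Sorted first:  aahp
Sorted second: aahp
Sorted forms match => anagrams

1


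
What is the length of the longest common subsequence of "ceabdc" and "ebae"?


LCS of "ceabdc" and "ebae"
DP table:
           e    b    a    e
      0    0    0    0    0
  c   0    0    0    0    0
  e   0    1    1    1    1
  a   0    1    1    2    2
  b   0    1    2    2    2
  d   0    1    2    2    2
  c   0    1    2    2    2
LCS length = dp[6][4] = 2

2


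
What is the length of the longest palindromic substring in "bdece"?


Input: "bdece"
Checking substrings for palindromes:
  [2:5] "ece" (len 3) => palindrome
Longest palindromic substring: "ece" with length 3

3


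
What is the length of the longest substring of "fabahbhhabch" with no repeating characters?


Input: "fabahbhhabch"
Sliding window (track last position of each char):
  Position 0 ('f'): window [0,0] length 1 -- new best
  Position 1 ('a'): window [0,1] length 2 -- new best
  Position 2 ('b'): window [0,2] length 3 -- new best
  Position 3 ('a'): repeat (last at 1), move window start to 2
  Position 3 ('a'): window [2,3] length 2
  Position 4 ('h'): window [2,4] length 3
  Position 5 ('b'): repeat (last at 2), move window start to 3
  Position 5 ('b'): window [3,5] length 3
  Position 6 ('h'): repeat (last at 4), move window start to 5
  Position 6 ('h'): window [5,6] length 2
  Position 7 ('h'): repeat (last at 6), move window start to 7
  Position 7 ('h'): window [7,7] length 1
  Position 8 ('a'): window [7,8] length 2
  Position 9 ('b'): window [7,9] length 3
  Position 10 ('c'): window [7,10] length 4 -- new best
  Position 11 ('h'): repeat (last at 7), move window start to 8
  Position 11 ('h'): window [8,11] length 4
Longest substring with no repeats: "habc" with length 4

4


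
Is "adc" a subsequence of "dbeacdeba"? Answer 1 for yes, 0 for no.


Check if "adc" is a subsequence of "dbeacdeba"
Greedy scan:
  Position 0 ('d'): no match needed
  Position 1 ('b'): no match needed
  Position 2 ('e'): no match needed
  Position 3 ('a'): matches sub[0] = 'a'
  Position 4 ('c'): no match needed
  Position 5 ('d'): matches sub[1] = 'd'
  Position 6 ('e'): no match needed
  Position 7 ('b'): no match needed
  Position 8 ('a'): no match needed
Only matched 2/3 characters => not a subsequence

0


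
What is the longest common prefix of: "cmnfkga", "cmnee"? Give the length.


Words: cmnfkga, cmnee
  Position 0: all 'c' => match
  Position 1: all 'm' => match
  Position 2: all 'n' => match
  Position 3: ('f', 'e') => mismatch, stop
LCP = "cmn" (length 3)

3


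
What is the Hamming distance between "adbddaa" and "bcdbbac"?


Comparing "adbddaa" and "bcdbbac" position by position:
  Position 0: 'a' vs 'b' => differ
  Position 1: 'd' vs 'c' => differ
  Position 2: 'b' vs 'd' => differ
  Position 3: 'd' vs 'b' => differ
  Position 4: 'd' vs 'b' => differ
  Position 5: 'a' vs 'a' => same
  Position 6: 'a' vs 'c' => differ
Total differences (Hamming distance): 6

6


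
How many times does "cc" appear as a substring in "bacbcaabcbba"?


Searching for "cc" in "bacbcaabcbba"
Scanning each position:
  Position 0: "ba" => no
  Position 1: "ac" => no
  Position 2: "cb" => no
  Position 3: "bc" => no
  Position 4: "ca" => no
  Position 5: "aa" => no
  Position 6: "ab" => no
  Position 7: "bc" => no
  Position 8: "cb" => no
  Position 9: "bb" => no
  Position 10: "ba" => no
Total occurrences: 0

0


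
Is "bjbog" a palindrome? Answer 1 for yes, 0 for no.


Input: bjbog
Reversed: gobjb
  Compare pos 0 ('b') with pos 4 ('g'): MISMATCH
  Compare pos 1 ('j') with pos 3 ('o'): MISMATCH
Result: not a palindrome

0


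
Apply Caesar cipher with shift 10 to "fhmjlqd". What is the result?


Caesar cipher: shift "fhmjlqd" by 10
  'f' (pos 5) + 10 = pos 15 = 'p'
  'h' (pos 7) + 10 = pos 17 = 'r'
  'm' (pos 12) + 10 = pos 22 = 'w'
  'j' (pos 9) + 10 = pos 19 = 't'
  'l' (pos 11) + 10 = pos 21 = 'v'
  'q' (pos 16) + 10 = pos 0 = 'a'
  'd' (pos 3) + 10 = pos 13 = 'n'
Result: prwtvan

prwtvan


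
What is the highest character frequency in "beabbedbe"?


Input: beabbedbe
Character counts:
  'a': 1
  'b': 4
  'd': 1
  'e': 3
Maximum frequency: 4

4


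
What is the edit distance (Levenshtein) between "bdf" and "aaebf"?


Computing edit distance: "bdf" -> "aaebf"
DP table:
           a    a    e    b    f
      0    1    2    3    4    5
  b   1    1    2    3    3    4
  d   2    2    2    3    4    4
  f   3    3    3    3    4    4
Edit distance = dp[3][5] = 4

4


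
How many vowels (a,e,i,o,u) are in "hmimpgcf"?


Input: hmimpgcf
Checking each character:
  'h' at position 0: consonant
  'm' at position 1: consonant
  'i' at position 2: vowel (running total: 1)
  'm' at position 3: consonant
  'p' at position 4: consonant
  'g' at position 5: consonant
  'c' at position 6: consonant
  'f' at position 7: consonant
Total vowels: 1

1


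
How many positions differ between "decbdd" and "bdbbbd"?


Comparing "decbdd" and "bdbbbd" position by position:
  Position 0: 'd' vs 'b' => DIFFER
  Position 1: 'e' vs 'd' => DIFFER
  Position 2: 'c' vs 'b' => DIFFER
  Position 3: 'b' vs 'b' => same
  Position 4: 'd' vs 'b' => DIFFER
  Position 5: 'd' vs 'd' => same
Positions that differ: 4

4


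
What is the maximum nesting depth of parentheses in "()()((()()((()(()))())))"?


Input: "()()((()()((()(()))())))"
Tracking depth:
  Position 0 '(': depth becomes 1
  Position 1 ')': depth becomes 0
  Position 2 '(': depth becomes 1
  Position 3 ')': depth becomes 0
  Position 4 '(': depth becomes 1
  Position 5 '(': depth becomes 2
  Position 6 '(': depth becomes 3
  Position 7 ')': depth becomes 2
  Position 8 '(': depth becomes 3
  Position 9 ')': depth becomes 2
  Position 10 '(': depth becomes 3
  Position 11 '(': depth becomes 4
  Position 12 '(': depth becomes 5
  Position 13 ')': depth becomes 4
  Position 14 '(': depth becomes 5
  Position 15 '(': depth becomes 6
  Position 16 ')': depth becomes 5
  Position 17 ')': depth becomes 4
  Position 18 ')': depth becomes 3
  Position 19 '(': depth becomes 4
  Position 20 ')': depth becomes 3
  Position 21 ')': depth becomes 2
  Position 22 ')': depth becomes 1
  Position 23 ')': depth becomes 0
Maximum depth reached: 6

6


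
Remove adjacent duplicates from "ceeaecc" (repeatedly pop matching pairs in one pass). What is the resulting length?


Input: ceeaecc
Stack-based adjacent duplicate removal:
  Read 'c': push. Stack: c
  Read 'e': push. Stack: ce
  Read 'e': matches stack top 'e' => pop. Stack: c
  Read 'a': push. Stack: ca
  Read 'e': push. Stack: cae
  Read 'c': push. Stack: caec
  Read 'c': matches stack top 'c' => pop. Stack: cae
Final stack: "cae" (length 3)

3


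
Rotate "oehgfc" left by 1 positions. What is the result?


Input: "oehgfc", rotate left by 1
First 1 characters: "o"
Remaining characters: "ehgfc"
Concatenate remaining + first: "ehgfc" + "o" = "ehgfco"

ehgfco


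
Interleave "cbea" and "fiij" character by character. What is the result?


Interleaving "cbea" and "fiij":
  Position 0: 'c' from first, 'f' from second => "cf"
  Position 1: 'b' from first, 'i' from second => "bi"
  Position 2: 'e' from first, 'i' from second => "ei"
  Position 3: 'a' from first, 'j' from second => "aj"
Result: cfbieiaj

cfbieiaj


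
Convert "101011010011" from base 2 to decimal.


Input: "101011010011" in base 2
Positional expansion:
  Digit '1' (value 1) x 2^11 = 2048
  Digit '0' (value 0) x 2^10 = 0
  Digit '1' (value 1) x 2^9 = 512
  Digit '0' (value 0) x 2^8 = 0
  Digit '1' (value 1) x 2^7 = 128
  Digit '1' (value 1) x 2^6 = 64
  Digit '0' (value 0) x 2^5 = 0
  Digit '1' (value 1) x 2^4 = 16
  Digit '0' (value 0) x 2^3 = 0
  Digit '0' (value 0) x 2^2 = 0
  Digit '1' (value 1) x 2^1 = 2
  Digit '1' (value 1) x 2^0 = 1
Sum = 2771

2771


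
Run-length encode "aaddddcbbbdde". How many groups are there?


Input: aaddddcbbbdde
Scanning for consecutive runs:
  Group 1: 'a' x 2 (positions 0-1)
  Group 2: 'd' x 4 (positions 2-5)
  Group 3: 'c' x 1 (positions 6-6)
  Group 4: 'b' x 3 (positions 7-9)
  Group 5: 'd' x 2 (positions 10-11)
  Group 6: 'e' x 1 (positions 12-12)
Total groups: 6

6


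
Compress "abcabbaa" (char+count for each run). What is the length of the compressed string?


Input: abcabbaa
Runs:
  'a' x 1 => "a1"
  'b' x 1 => "b1"
  'c' x 1 => "c1"
  'a' x 1 => "a1"
  'b' x 2 => "b2"
  'a' x 2 => "a2"
Compressed: "a1b1c1a1b2a2"
Compressed length: 12

12


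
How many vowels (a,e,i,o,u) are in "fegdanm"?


Input: fegdanm
Checking each character:
  'f' at position 0: consonant
  'e' at position 1: vowel (running total: 1)
  'g' at position 2: consonant
  'd' at position 3: consonant
  'a' at position 4: vowel (running total: 2)
  'n' at position 5: consonant
  'm' at position 6: consonant
Total vowels: 2

2


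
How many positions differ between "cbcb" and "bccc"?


Comparing "cbcb" and "bccc" position by position:
  Position 0: 'c' vs 'b' => DIFFER
  Position 1: 'b' vs 'c' => DIFFER
  Position 2: 'c' vs 'c' => same
  Position 3: 'b' vs 'c' => DIFFER
Positions that differ: 3

3


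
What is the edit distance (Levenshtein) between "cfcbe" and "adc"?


Computing edit distance: "cfcbe" -> "adc"
DP table:
           a    d    c
      0    1    2    3
  c   1    1    2    2
  f   2    2    2    3
  c   3    3    3    2
  b   4    4    4    3
  e   5    5    5    4
Edit distance = dp[5][3] = 4

4


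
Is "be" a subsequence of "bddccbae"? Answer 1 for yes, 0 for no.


Check if "be" is a subsequence of "bddccbae"
Greedy scan:
  Position 0 ('b'): matches sub[0] = 'b'
  Position 1 ('d'): no match needed
  Position 2 ('d'): no match needed
  Position 3 ('c'): no match needed
  Position 4 ('c'): no match needed
  Position 5 ('b'): no match needed
  Position 6 ('a'): no match needed
  Position 7 ('e'): matches sub[1] = 'e'
All 2 characters matched => is a subsequence

1


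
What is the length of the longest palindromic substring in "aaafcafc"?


Input: "aaafcafc"
Checking substrings for palindromes:
  [0:3] "aaa" (len 3) => palindrome
  [0:2] "aa" (len 2) => palindrome
  [1:3] "aa" (len 2) => palindrome
Longest palindromic substring: "aaa" with length 3

3


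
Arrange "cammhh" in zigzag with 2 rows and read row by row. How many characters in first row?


Zigzag "cammhh" into 2 rows:
Placing characters:
  'c' => row 0
  'a' => row 1
  'm' => row 0
  'm' => row 1
  'h' => row 0
  'h' => row 1
Rows:
  Row 0: "cmh"
  Row 1: "amh"
First row length: 3

3


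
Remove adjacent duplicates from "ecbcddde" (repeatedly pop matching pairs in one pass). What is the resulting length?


Input: ecbcddde
Stack-based adjacent duplicate removal:
  Read 'e': push. Stack: e
  Read 'c': push. Stack: ec
  Read 'b': push. Stack: ecb
  Read 'c': push. Stack: ecbc
  Read 'd': push. Stack: ecbcd
  Read 'd': matches stack top 'd' => pop. Stack: ecbc
  Read 'd': push. Stack: ecbcd
  Read 'e': push. Stack: ecbcde
Final stack: "ecbcde" (length 6)

6


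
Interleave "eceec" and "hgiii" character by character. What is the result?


Interleaving "eceec" and "hgiii":
  Position 0: 'e' from first, 'h' from second => "eh"
  Position 1: 'c' from first, 'g' from second => "cg"
  Position 2: 'e' from first, 'i' from second => "ei"
  Position 3: 'e' from first, 'i' from second => "ei"
  Position 4: 'c' from first, 'i' from second => "ci"
Result: ehcgeieici

ehcgeieici


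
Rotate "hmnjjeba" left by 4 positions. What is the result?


Input: "hmnjjeba", rotate left by 4
First 4 characters: "hmnj"
Remaining characters: "jeba"
Concatenate remaining + first: "jeba" + "hmnj" = "jebahmnj"

jebahmnj


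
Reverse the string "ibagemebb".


Input: ibagemebb
Reading characters right to left:
  Position 8: 'b'
  Position 7: 'b'
  Position 6: 'e'
  Position 5: 'm'
  Position 4: 'e'
  Position 3: 'g'
  Position 2: 'a'
  Position 1: 'b'
  Position 0: 'i'
Reversed: bbemegabi

bbemegabi


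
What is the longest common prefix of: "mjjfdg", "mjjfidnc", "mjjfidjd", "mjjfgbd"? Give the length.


Words: mjjfdg, mjjfidnc, mjjfidjd, mjjfgbd
  Position 0: all 'm' => match
  Position 1: all 'j' => match
  Position 2: all 'j' => match
  Position 3: all 'f' => match
  Position 4: ('d', 'i', 'i', 'g') => mismatch, stop
LCP = "mjjf" (length 4)

4


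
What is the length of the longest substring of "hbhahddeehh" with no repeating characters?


Input: "hbhahddeehh"
Sliding window (track last position of each char):
  Position 0 ('h'): window [0,0] length 1 -- new best
  Position 1 ('b'): window [0,1] length 2 -- new best
  Position 2 ('h'): repeat (last at 0), move window start to 1
  Position 2 ('h'): window [1,2] length 2
  Position 3 ('a'): window [1,3] length 3 -- new best
  Position 4 ('h'): repeat (last at 2), move window start to 3
  Position 4 ('h'): window [3,4] length 2
  Position 5 ('d'): window [3,5] length 3
  Position 6 ('d'): repeat (last at 5), move window start to 6
  Position 6 ('d'): window [6,6] length 1
  Position 7 ('e'): window [6,7] length 2
  Position 8 ('e'): repeat (last at 7), move window start to 8
  Position 8 ('e'): window [8,8] length 1
  Position 9 ('h'): window [8,9] length 2
  Position 10 ('h'): repeat (last at 9), move window start to 10
  Position 10 ('h'): window [10,10] length 1
Longest substring with no repeats: "bha" with length 3

3


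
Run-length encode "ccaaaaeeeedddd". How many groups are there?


Input: ccaaaaeeeedddd
Scanning for consecutive runs:
  Group 1: 'c' x 2 (positions 0-1)
  Group 2: 'a' x 4 (positions 2-5)
  Group 3: 'e' x 4 (positions 6-9)
  Group 4: 'd' x 4 (positions 10-13)
Total groups: 4

4
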